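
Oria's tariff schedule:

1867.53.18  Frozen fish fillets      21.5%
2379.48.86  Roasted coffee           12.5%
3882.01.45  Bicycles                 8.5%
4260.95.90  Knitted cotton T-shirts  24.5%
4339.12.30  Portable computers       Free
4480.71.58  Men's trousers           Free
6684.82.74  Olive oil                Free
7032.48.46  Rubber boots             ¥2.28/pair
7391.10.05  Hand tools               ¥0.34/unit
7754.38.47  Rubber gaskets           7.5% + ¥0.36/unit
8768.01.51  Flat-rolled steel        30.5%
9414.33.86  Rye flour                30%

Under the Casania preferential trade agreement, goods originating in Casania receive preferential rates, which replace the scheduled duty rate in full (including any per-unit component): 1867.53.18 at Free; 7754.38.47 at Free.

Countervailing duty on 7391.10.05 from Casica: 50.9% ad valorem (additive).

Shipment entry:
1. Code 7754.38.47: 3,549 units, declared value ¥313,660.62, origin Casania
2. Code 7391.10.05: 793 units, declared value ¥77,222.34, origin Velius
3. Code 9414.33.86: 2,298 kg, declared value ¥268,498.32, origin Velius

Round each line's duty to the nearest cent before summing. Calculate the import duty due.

Line 1 (7754.38.47, Casania, 3,549 units, ¥313,660.62):
Base rate for 7754.38.47 is 7.5% + ¥0.36/unit.
Origin Casania qualifies under the Oria–Casania agreement and 7754.38.47 is covered: preferential rate Free applies instead.
Duty = ¥313,660.62 × 0% = ¥0.00.
Line 2 (7391.10.05, Velius, 793 units, ¥77,222.34):
Base rate for 7391.10.05 is ¥0.34/unit.
The additional-duty order on 7391.10.05 targets Casica, not Velius; it does not apply.
Duty = 793 × ¥0.34 = ¥269.62.
Line 3 (9414.33.86, Velius, 2,298 kg, ¥268,498.32):
Base rate for 9414.33.86 is 30%.
Duty = ¥268,498.32 × 30% = ¥80,549.50.
Total = ¥0.00 + ¥269.62 + ¥80,549.50 = ¥80,819.12.

¥80,819.12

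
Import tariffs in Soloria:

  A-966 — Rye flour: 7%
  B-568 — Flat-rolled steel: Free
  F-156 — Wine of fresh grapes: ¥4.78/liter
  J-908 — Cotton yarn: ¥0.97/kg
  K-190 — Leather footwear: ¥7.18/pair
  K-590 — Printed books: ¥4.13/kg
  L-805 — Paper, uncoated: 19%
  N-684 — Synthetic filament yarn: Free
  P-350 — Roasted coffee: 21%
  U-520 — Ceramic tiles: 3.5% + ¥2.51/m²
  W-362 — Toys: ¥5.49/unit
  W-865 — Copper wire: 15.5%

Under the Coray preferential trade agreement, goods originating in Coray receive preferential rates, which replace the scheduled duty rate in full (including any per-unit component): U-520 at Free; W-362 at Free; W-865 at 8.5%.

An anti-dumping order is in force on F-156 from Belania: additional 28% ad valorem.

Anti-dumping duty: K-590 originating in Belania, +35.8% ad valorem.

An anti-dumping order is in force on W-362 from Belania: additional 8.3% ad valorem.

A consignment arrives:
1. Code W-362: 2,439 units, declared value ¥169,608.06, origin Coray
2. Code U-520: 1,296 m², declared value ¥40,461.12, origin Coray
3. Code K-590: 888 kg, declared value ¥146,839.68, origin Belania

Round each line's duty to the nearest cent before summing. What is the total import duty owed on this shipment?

Line 1 (W-362, Coray, 2,439 units, ¥169,608.06):
Base rate for W-362 is ¥5.49/unit.
Origin Coray qualifies under the Soloria–Coray agreement and W-362 is covered: preferential rate Free applies instead.
The additional-duty order on W-362 targets Belania, not Coray; it does not apply.
Duty = ¥169,608.06 × 0% = ¥0.00.
Line 2 (U-520, Coray, 1,296 m², ¥40,461.12):
Base rate for U-520 is 3.5% + ¥2.51/m².
Origin Coray qualifies under the Soloria–Coray agreement and U-520 is covered: preferential rate Free applies instead.
Duty = ¥40,461.12 × 0% = ¥0.00.
Line 3 (K-590, Belania, 888 kg, ¥146,839.68):
Base rate for K-590 is ¥4.13/kg.
Additional duty on K-590 from Belania: +35.8% ad valorem. Applied ad valorem rate = 35.8%.
Duty = ¥146,839.68 × 35.8% + 888 × ¥4.13 = ¥56,236.05.
Total = ¥0.00 + ¥0.00 + ¥56,236.05 = ¥56,236.05.

¥56,236.05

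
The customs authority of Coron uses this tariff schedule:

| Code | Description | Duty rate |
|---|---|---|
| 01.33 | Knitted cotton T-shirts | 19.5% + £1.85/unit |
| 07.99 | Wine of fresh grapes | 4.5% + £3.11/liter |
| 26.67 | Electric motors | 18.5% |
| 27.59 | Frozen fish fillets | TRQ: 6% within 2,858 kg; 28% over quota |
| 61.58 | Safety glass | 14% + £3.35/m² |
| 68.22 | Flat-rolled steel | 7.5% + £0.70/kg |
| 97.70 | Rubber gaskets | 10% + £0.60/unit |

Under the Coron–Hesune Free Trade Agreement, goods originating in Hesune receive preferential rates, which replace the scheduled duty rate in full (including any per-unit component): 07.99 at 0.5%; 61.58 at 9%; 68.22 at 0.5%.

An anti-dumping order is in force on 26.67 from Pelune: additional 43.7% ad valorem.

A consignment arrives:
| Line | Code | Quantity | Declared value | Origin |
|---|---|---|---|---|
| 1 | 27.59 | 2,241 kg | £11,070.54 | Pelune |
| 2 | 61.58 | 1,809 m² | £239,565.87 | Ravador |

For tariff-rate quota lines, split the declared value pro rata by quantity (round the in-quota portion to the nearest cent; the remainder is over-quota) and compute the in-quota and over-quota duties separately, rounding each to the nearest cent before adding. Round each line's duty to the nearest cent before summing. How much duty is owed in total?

£40,263.60

Line 1 (27.59, Pelune, 2,241 kg, £11,070.54):
Code 27.59 is under a tariff-rate quota (threshold 2,858 kg). Quantity 2,241 kg is within the quota, so the in-quota rate 6% applies to the full value.
Duty = £11,070.54 × 6% = £664.23.
Line 2 (61.58, Ravador, 1,809 m², £239,565.87):
Base rate for 61.58 is 14% + £3.35/m².
61.58 has an FTA preferential rate, but origin Ravador is not Hesune; base rate stands.
Duty = £239,565.87 × 14% + 1,809 × £3.35 = £39,599.37.
Total = £664.23 + £39,599.37 = £40,263.60.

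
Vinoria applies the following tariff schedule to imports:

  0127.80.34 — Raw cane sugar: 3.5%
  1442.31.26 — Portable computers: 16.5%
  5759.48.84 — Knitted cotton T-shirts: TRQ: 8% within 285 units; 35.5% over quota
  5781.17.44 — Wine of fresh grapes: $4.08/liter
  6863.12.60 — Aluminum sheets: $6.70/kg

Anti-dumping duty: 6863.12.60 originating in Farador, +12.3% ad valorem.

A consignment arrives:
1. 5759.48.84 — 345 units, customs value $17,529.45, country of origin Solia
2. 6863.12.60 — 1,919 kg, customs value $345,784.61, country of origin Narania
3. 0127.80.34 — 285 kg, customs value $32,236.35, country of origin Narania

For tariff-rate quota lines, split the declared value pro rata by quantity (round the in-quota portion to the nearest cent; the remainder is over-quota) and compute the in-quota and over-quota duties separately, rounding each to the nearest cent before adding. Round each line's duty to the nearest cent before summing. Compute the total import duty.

Line 1 (5759.48.84, Solia, 345 units, $17,529.45):
Code 5759.48.84 is under a tariff-rate quota (threshold 285 units). In-quota: 285 units at 8%; over-quota: 60 units at 35.5%.
Pro-rata value split: in-quota = $17,529.45 × 285/345 = $14,480.85; over-quota = $17,529.45 − $14,480.85 = $3,048.60.
In-quota duty = $14,480.85 × 8% = $1,158.47. Over-quota duty = $3,048.60 × 35.5% = $1,082.25.
Line duty = $1,158.47 + $1,082.25 = $2,240.72.
Line 2 (6863.12.60, Narania, 1,919 kg, $345,784.61):
Base rate for 6863.12.60 is $6.70/kg.
The additional-duty order on 6863.12.60 targets Farador, not Narania; it does not apply.
Duty = 1,919 × $6.70 = $12,857.30.
Line 3 (0127.80.34, Narania, 285 kg, $32,236.35):
Base rate for 0127.80.34 is 3.5%.
Duty = $32,236.35 × 3.5% = $1,128.27.
Total = $2,240.72 + $12,857.30 + $1,128.27 = $16,226.29.

$16,226.29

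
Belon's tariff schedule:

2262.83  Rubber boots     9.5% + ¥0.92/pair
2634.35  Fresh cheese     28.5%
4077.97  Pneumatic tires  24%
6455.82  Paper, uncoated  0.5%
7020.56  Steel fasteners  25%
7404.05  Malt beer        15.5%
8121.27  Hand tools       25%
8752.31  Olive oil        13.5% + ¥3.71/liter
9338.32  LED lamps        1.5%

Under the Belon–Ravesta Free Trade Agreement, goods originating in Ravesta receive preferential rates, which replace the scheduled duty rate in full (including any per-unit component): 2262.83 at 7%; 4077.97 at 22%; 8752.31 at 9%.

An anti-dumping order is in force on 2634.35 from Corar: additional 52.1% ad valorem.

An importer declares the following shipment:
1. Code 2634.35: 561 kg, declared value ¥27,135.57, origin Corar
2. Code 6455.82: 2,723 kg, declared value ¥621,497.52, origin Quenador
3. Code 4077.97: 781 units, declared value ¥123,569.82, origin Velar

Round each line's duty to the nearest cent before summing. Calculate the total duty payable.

Line 1 (2634.35, Corar, 561 kg, ¥27,135.57):
Base rate for 2634.35 is 28.5%.
Additional duty on 2634.35 from Corar: +52.1%. Applied ad valorem rate: 28.5% + 52.1% = 80.6%.
Duty = ¥27,135.57 × 80.6% = ¥21,871.27.
Line 2 (6455.82, Quenador, 2,723 kg, ¥621,497.52):
Base rate for 6455.82 is 0.5%.
Duty = ¥621,497.52 × 0.5% = ¥3,107.49.
Line 3 (4077.97, Velar, 781 units, ¥123,569.82):
Base rate for 4077.97 is 24%.
4077.97 has an FTA preferential rate, but origin Velar is not Ravesta; base rate stands.
Duty = ¥123,569.82 × 24% = ¥29,656.76.
Total = ¥21,871.27 + ¥3,107.49 + ¥29,656.76 = ¥54,635.52.

¥54,635.52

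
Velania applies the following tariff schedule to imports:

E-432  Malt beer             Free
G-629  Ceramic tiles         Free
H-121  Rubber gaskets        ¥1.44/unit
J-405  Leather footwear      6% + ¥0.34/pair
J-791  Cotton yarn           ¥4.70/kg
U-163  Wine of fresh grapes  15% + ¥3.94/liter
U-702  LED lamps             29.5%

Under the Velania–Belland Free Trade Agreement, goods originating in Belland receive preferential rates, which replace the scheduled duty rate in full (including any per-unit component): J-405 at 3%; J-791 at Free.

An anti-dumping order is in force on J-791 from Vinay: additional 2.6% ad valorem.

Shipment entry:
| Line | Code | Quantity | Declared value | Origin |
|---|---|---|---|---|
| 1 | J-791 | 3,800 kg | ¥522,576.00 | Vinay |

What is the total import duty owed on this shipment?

Line 1 (J-791, Vinay, 3,800 kg, ¥522,576.00):
Base rate for J-791 is ¥4.70/kg.
J-791 has an FTA preferential rate, but origin Vinay is not Belland; base rate stands.
Additional duty on J-791 from Vinay: +2.6% ad valorem. Applied ad valorem rate = 2.6%.
Duty = ¥522,576.00 × 2.6% + 3,800 × ¥4.70 = ¥31,446.98.

¥31,446.98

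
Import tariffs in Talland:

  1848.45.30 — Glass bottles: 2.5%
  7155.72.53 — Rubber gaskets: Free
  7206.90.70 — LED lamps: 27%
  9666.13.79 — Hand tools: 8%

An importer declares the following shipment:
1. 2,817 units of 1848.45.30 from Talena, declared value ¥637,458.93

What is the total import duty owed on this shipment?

¥15,936.47

Line 1 (1848.45.30, Talena, 2,817 units, ¥637,458.93):
Base rate for 1848.45.30 is 2.5%.
Duty = ¥637,458.93 × 2.5% = ¥15,936.47.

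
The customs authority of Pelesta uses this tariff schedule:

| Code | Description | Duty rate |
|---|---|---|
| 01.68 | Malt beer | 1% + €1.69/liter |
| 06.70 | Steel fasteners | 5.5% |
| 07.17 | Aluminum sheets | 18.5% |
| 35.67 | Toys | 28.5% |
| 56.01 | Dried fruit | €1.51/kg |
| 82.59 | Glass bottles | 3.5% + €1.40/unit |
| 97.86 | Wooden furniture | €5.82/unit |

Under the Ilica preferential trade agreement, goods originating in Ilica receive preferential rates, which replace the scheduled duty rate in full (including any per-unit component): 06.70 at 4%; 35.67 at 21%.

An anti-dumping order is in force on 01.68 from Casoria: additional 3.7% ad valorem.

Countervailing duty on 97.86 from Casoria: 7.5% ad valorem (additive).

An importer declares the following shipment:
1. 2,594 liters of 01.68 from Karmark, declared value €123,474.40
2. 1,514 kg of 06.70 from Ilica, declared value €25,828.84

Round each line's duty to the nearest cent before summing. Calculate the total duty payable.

Line 1 (01.68, Karmark, 2,594 liters, €123,474.40):
Base rate for 01.68 is 1% + €1.69/liter.
The additional-duty order on 01.68 targets Casoria, not Karmark; it does not apply.
Duty = €123,474.40 × 1% + 2,594 × €1.69 = €5,618.60.
Line 2 (06.70, Ilica, 1,514 kg, €25,828.84):
Base rate for 06.70 is 5.5%.
Origin Ilica qualifies under the Pelesta–Ilica agreement and 06.70 is covered: preferential rate 4% applies instead.
Duty = €25,828.84 × 4% = €1,033.15.
Total = €5,618.60 + €1,033.15 = €6,651.75.

€6,651.75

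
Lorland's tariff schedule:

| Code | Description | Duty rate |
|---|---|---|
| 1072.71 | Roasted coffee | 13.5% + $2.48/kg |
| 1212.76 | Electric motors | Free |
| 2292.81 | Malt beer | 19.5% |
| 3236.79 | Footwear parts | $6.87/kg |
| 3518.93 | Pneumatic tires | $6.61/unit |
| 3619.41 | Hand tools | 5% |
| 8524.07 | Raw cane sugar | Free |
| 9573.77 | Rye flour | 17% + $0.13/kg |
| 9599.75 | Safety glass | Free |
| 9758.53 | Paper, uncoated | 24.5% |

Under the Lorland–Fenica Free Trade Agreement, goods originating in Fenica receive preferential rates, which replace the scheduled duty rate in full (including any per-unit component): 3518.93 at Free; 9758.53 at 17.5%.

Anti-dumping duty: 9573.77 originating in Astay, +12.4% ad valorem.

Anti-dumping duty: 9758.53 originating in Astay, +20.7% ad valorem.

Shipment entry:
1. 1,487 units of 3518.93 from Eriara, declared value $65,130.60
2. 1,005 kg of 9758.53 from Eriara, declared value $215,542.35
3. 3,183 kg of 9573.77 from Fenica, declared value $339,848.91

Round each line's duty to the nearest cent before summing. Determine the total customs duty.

Line 1 (3518.93, Eriara, 1,487 units, $65,130.60):
Base rate for 3518.93 is $6.61/unit.
3518.93 has an FTA preferential rate, but origin Eriara is not Fenica; base rate stands.
Duty = 1,487 × $6.61 = $9,829.07.
Line 2 (9758.53, Eriara, 1,005 kg, $215,542.35):
Base rate for 9758.53 is 24.5%.
9758.53 has an FTA preferential rate, but origin Eriara is not Fenica; base rate stands.
The additional-duty order on 9758.53 targets Astay, not Eriara; it does not apply.
Duty = $215,542.35 × 24.5% = $52,807.88.
Line 3 (9573.77, Fenica, 3,183 kg, $339,848.91):
Base rate for 9573.77 is 17% + $0.13/kg.
Origin Fenica is the FTA partner but 9573.77 is not on the preference list; base rate stands.
The additional-duty order on 9573.77 targets Astay, not Fenica; it does not apply.
Duty = $339,848.91 × 17% + 3,183 × $0.13 = $58,188.10.
Total = $9,829.07 + $52,807.88 + $58,188.10 = $120,825.05.

$120,825.05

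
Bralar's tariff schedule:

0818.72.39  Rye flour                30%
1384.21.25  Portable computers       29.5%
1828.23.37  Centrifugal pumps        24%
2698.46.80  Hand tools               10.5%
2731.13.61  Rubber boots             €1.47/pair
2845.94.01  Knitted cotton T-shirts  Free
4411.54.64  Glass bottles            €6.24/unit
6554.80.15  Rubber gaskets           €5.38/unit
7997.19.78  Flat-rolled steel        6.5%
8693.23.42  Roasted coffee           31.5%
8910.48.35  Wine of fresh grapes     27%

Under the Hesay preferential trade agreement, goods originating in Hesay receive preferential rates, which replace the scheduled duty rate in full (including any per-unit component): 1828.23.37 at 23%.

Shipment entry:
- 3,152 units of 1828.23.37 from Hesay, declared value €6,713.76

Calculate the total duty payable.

€1,544.16

Line 1 (1828.23.37, Hesay, 3,152 units, €6,713.76):
Base rate for 1828.23.37 is 24%.
Origin Hesay qualifies under the Bralar–Hesay agreement and 1828.23.37 is covered: preferential rate 23% applies instead.
Duty = €6,713.76 × 23% = €1,544.16.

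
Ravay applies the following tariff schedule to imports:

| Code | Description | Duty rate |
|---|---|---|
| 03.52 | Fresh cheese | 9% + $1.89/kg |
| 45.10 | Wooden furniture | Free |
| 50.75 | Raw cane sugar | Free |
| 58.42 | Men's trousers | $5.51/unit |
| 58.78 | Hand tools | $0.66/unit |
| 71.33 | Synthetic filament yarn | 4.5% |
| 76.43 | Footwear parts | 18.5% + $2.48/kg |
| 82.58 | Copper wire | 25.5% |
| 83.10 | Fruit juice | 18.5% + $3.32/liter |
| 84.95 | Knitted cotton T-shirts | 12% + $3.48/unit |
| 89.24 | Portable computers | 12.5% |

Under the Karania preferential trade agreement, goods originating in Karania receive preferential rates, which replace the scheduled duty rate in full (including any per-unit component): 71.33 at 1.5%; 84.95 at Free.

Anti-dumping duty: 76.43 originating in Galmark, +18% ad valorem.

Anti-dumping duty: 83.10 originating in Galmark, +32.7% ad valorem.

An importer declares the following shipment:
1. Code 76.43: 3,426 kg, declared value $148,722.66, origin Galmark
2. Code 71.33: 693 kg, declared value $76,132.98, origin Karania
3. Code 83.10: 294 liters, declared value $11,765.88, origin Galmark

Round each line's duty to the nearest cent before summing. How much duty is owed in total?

Line 1 (76.43, Galmark, 3,426 kg, $148,722.66):
Base rate for 76.43 is 18.5% + $2.48/kg.
Additional duty on 76.43 from Galmark: +18%. Applied ad valorem rate: 18.5% + 18% = 36.5%.
Duty = $148,722.66 × 36.5% + 3,426 × $2.48 = $62,780.25.
Line 2 (71.33, Karania, 693 kg, $76,132.98):
Base rate for 71.33 is 4.5%.
Origin Karania qualifies under the Ravay–Karania agreement and 71.33 is covered: preferential rate 1.5% applies instead.
Duty = $76,132.98 × 1.5% = $1,141.99.
Line 3 (83.10, Galmark, 294 liters, $11,765.88):
Base rate for 83.10 is 18.5% + $3.32/liter.
Additional duty on 83.10 from Galmark: +32.7%. Applied ad valorem rate: 18.5% + 32.7% = 51.2%.
Duty = $11,765.88 × 51.2% + 294 × $3.32 = $7,000.21.
Total = $62,780.25 + $1,141.99 + $7,000.21 = $70,922.45.

$70,922.45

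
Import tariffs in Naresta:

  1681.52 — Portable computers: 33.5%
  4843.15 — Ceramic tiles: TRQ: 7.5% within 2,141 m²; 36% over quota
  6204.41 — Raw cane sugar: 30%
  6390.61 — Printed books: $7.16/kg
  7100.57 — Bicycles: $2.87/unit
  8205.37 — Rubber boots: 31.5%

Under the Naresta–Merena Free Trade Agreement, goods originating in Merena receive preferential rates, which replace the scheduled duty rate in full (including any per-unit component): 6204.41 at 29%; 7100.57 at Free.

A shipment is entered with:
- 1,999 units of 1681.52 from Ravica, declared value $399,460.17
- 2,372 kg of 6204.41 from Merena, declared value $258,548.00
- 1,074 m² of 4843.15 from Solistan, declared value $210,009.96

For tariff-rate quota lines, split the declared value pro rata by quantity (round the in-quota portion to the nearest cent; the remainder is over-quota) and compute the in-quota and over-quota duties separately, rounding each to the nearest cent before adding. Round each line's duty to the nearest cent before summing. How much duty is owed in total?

Line 1 (1681.52, Ravica, 1,999 units, $399,460.17):
Base rate for 1681.52 is 33.5%.
Duty = $399,460.17 × 33.5% = $133,819.16.
Line 2 (6204.41, Merena, 2,372 kg, $258,548.00):
Base rate for 6204.41 is 30%.
Origin Merena qualifies under the Naresta–Merena agreement and 6204.41 is covered: preferential rate 29% applies instead.
Duty = $258,548.00 × 29% = $74,978.92.
Line 3 (4843.15, Solistan, 1,074 m², $210,009.96):
Code 4843.15 is under a tariff-rate quota (threshold 2,141 m²). Quantity 1,074 m² is within the quota, so the in-quota rate 7.5% applies to the full value.
Duty = $210,009.96 × 7.5% = $15,750.75.
Total = $133,819.16 + $74,978.92 + $15,750.75 = $224,548.83.

$224,548.83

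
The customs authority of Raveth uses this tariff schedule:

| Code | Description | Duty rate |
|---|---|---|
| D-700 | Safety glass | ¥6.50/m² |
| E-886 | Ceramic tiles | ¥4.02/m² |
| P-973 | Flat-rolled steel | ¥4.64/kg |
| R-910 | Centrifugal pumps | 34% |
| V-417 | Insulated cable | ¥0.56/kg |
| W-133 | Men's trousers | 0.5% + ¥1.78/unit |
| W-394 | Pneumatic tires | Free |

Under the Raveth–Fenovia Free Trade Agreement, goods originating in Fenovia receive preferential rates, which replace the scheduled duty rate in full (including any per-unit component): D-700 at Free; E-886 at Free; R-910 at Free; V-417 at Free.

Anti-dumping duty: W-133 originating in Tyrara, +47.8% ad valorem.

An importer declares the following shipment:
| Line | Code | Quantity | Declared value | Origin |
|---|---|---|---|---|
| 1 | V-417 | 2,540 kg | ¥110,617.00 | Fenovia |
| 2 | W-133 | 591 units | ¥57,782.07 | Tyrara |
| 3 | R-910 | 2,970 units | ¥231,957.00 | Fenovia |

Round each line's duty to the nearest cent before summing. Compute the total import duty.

Line 1 (V-417, Fenovia, 2,540 kg, ¥110,617.00):
Base rate for V-417 is ¥0.56/kg.
Origin Fenovia qualifies under the Raveth–Fenovia agreement and V-417 is covered: preferential rate Free applies instead.
Duty = ¥110,617.00 × 0% = ¥0.00.
Line 2 (W-133, Tyrara, 591 units, ¥57,782.07):
Base rate for W-133 is 0.5% + ¥1.78/unit.
Additional duty on W-133 from Tyrara: +47.8%. Applied ad valorem rate: 0.5% + 47.8% = 48.3%.
Duty = ¥57,782.07 × 48.3% + 591 × ¥1.78 = ¥28,960.72.
Line 3 (R-910, Fenovia, 2,970 units, ¥231,957.00):
Base rate for R-910 is 34%.
Origin Fenovia qualifies under the Raveth–Fenovia agreement and R-910 is covered: preferential rate Free applies instead.
Duty = ¥231,957.00 × 0% = ¥0.00.
Total = ¥0.00 + ¥28,960.72 + ¥0.00 = ¥28,960.72.

¥28,960.72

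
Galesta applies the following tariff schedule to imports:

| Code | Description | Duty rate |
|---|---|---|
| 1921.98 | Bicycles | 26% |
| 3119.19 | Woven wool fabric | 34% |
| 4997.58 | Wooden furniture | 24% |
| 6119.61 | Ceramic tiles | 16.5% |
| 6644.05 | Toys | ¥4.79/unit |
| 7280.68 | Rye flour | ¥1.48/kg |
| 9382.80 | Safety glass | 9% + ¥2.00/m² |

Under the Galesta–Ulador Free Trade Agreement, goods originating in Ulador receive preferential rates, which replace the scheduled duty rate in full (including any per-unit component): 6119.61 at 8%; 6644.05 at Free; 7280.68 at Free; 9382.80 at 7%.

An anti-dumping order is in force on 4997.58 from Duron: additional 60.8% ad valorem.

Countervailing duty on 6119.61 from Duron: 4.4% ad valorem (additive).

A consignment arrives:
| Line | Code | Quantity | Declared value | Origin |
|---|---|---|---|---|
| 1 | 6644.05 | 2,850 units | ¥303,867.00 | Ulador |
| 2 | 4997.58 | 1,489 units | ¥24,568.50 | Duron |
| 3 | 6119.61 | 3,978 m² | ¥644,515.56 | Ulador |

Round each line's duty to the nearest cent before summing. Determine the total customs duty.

¥72,395.33

Line 1 (6644.05, Ulador, 2,850 units, ¥303,867.00):
Base rate for 6644.05 is ¥4.79/unit.
Origin Ulador qualifies under the Galesta–Ulador agreement and 6644.05 is covered: preferential rate Free applies instead.
Duty = ¥303,867.00 × 0% = ¥0.00.
Line 2 (4997.58, Duron, 1,489 units, ¥24,568.50):
Base rate for 4997.58 is 24%.
Additional duty on 4997.58 from Duron: +60.8%. Applied ad valorem rate: 24% + 60.8% = 84.8%.
Duty = ¥24,568.50 × 84.8% = ¥20,834.09.
Line 3 (6119.61, Ulador, 3,978 m², ¥644,515.56):
Base rate for 6119.61 is 16.5%.
Origin Ulador qualifies under the Galesta–Ulador agreement and 6119.61 is covered: preferential rate 8% applies instead.
The additional-duty order on 6119.61 targets Duron, not Ulador; it does not apply.
Duty = ¥644,515.56 × 8% = ¥51,561.24.
Total = ¥0.00 + ¥20,834.09 + ¥51,561.24 = ¥72,395.33.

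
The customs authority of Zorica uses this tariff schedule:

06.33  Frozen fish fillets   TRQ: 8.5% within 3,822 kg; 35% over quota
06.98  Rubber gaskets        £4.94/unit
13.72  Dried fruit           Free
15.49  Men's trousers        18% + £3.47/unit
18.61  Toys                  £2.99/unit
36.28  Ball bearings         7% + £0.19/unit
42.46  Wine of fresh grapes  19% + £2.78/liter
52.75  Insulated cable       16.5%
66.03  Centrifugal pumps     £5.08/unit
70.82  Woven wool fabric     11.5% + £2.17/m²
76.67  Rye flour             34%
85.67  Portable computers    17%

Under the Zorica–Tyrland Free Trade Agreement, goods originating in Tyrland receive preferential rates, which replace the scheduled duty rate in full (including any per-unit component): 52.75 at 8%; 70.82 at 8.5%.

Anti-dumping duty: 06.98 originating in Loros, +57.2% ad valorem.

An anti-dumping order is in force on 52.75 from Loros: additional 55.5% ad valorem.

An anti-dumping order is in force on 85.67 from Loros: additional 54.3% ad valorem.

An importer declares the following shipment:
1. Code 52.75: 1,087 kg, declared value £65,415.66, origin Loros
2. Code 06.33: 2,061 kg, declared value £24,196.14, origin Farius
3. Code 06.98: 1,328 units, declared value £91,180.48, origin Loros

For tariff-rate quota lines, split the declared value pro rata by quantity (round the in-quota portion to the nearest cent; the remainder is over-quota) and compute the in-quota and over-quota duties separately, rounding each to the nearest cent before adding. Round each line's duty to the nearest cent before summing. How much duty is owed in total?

Line 1 (52.75, Loros, 1,087 kg, £65,415.66):
Base rate for 52.75 is 16.5%.
52.75 has an FTA preferential rate, but origin Loros is not Tyrland; base rate stands.
Additional duty on 52.75 from Loros: +55.5%. Applied ad valorem rate: 16.5% + 55.5% = 72%.
Duty = £65,415.66 × 72% = £47,099.28.
Line 2 (06.33, Farius, 2,061 kg, £24,196.14):
Code 06.33 is under a tariff-rate quota (threshold 3,822 kg). Quantity 2,061 kg is within the quota, so the in-quota rate 8.5% applies to the full value.
Duty = £24,196.14 × 8.5% = £2,056.67.
Line 3 (06.98, Loros, 1,328 units, £91,180.48):
Base rate for 06.98 is £4.94/unit.
Additional duty on 06.98 from Loros: +57.2% ad valorem. Applied ad valorem rate = 57.2%.
Duty = £91,180.48 × 57.2% + 1,328 × £4.94 = £58,715.55.
Total = £47,099.28 + £2,056.67 + £58,715.55 = £107,871.50.

£107,871.50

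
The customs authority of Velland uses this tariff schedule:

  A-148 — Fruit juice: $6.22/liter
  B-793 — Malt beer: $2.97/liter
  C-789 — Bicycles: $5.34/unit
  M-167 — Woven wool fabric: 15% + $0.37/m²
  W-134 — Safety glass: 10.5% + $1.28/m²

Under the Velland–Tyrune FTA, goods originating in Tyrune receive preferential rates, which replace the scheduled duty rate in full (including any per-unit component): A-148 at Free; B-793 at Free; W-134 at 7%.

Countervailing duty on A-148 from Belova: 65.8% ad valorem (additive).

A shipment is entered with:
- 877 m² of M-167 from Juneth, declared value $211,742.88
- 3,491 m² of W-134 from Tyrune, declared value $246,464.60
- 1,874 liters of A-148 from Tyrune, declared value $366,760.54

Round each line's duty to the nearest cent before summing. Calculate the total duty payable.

$49,338.44

Line 1 (M-167, Juneth, 877 m², $211,742.88):
Base rate for M-167 is 15% + $0.37/m².
Duty = $211,742.88 × 15% + 877 × $0.37 = $32,085.92.
Line 2 (W-134, Tyrune, 3,491 m², $246,464.60):
Base rate for W-134 is 10.5% + $1.28/m².
Origin Tyrune qualifies under the Velland–Tyrune agreement and W-134 is covered: preferential rate 7% applies instead.
Duty = $246,464.60 × 7% = $17,252.52.
Line 3 (A-148, Tyrune, 1,874 liters, $366,760.54):
Base rate for A-148 is $6.22/liter.
Origin Tyrune qualifies under the Velland–Tyrune agreement and A-148 is covered: preferential rate Free applies instead.
The additional-duty order on A-148 targets Belova, not Tyrune; it does not apply.
Duty = $366,760.54 × 0% = $0.00.
Total = $32,085.92 + $17,252.52 + $0.00 = $49,338.44.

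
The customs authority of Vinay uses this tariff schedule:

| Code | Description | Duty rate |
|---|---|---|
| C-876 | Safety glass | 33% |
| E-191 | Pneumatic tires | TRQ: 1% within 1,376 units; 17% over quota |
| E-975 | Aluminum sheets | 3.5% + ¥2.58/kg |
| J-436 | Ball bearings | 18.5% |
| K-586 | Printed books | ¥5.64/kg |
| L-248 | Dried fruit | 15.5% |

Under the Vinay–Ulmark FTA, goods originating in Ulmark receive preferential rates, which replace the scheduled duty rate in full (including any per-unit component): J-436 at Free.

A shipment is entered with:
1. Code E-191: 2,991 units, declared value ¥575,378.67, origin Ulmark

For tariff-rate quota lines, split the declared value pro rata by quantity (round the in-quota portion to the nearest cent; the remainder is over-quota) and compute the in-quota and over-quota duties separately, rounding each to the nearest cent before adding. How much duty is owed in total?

Line 1 (E-191, Ulmark, 2,991 units, ¥575,378.67):
Code E-191 is under a tariff-rate quota (threshold 1,376 units). In-quota: 1,376 units at 1%; over-quota: 1,615 units at 17%.
Pro-rata value split: in-quota = ¥575,378.67 × 1,376/2,991 = ¥264,701.12; over-quota = ¥575,378.67 − ¥264,701.12 = ¥310,677.55.
In-quota duty = ¥264,701.12 × 1% = ¥2,647.01. Over-quota duty = ¥310,677.55 × 17% = ¥52,815.18.
Line duty = ¥2,647.01 + ¥52,815.18 = ¥55,462.19.

¥55,462.19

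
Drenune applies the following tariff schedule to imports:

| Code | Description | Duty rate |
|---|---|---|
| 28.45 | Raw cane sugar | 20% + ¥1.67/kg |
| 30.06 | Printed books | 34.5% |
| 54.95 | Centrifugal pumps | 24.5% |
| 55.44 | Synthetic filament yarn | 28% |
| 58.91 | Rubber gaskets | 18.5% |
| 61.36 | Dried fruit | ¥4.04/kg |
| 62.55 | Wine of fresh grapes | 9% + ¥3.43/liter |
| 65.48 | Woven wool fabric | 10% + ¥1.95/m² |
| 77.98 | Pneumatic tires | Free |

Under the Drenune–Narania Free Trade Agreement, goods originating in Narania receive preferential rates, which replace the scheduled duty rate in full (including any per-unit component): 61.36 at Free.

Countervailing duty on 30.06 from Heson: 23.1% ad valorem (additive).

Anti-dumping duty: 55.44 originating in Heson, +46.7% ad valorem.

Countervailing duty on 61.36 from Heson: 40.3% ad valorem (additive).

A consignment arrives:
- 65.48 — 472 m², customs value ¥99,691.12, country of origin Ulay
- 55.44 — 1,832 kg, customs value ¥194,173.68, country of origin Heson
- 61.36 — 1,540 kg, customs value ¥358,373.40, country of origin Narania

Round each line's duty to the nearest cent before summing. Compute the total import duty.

Line 1 (65.48, Ulay, 472 m², ¥99,691.12):
Base rate for 65.48 is 10% + ¥1.95/m².
Duty = ¥99,691.12 × 10% + 472 × ¥1.95 = ¥10,889.51.
Line 2 (55.44, Heson, 1,832 kg, ¥194,173.68):
Base rate for 55.44 is 28%.
Additional duty on 55.44 from Heson: +46.7%. Applied ad valorem rate: 28% + 46.7% = 74.7%.
Duty = ¥194,173.68 × 74.7% = ¥145,047.74.
Line 3 (61.36, Narania, 1,540 kg, ¥358,373.40):
Base rate for 61.36 is ¥4.04/kg.
Origin Narania qualifies under the Drenune–Narania agreement and 61.36 is covered: preferential rate Free applies instead.
The additional-duty order on 61.36 targets Heson, not Narania; it does not apply.
Duty = ¥358,373.40 × 0% = ¥0.00.
Total = ¥10,889.51 + ¥145,047.74 + ¥0.00 = ¥155,937.25.

¥155,937.25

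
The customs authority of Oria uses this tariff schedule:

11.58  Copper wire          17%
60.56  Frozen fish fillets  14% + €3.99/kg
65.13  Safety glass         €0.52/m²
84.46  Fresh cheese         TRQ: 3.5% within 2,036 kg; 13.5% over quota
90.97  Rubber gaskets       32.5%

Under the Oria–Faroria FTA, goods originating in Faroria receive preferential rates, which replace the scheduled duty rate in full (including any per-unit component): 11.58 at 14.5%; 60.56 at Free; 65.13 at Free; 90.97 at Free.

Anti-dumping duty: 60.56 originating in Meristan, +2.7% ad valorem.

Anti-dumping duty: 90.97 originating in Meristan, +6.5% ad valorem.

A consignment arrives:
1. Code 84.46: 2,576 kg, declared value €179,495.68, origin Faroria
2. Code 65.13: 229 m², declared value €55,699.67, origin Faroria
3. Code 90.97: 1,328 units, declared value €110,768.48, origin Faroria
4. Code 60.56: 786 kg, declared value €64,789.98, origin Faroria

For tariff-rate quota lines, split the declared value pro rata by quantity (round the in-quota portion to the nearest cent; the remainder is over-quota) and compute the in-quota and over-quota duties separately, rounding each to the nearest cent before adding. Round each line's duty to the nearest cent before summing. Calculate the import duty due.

Line 1 (84.46, Faroria, 2,576 kg, €179,495.68):
Code 84.46 is under a tariff-rate quota (threshold 2,036 kg). In-quota: 2,036 kg at 3.5%; over-quota: 540 kg at 13.5%.
Pro-rata value split: in-quota = €179,495.68 × 2,036/2,576 = €141,868.48; over-quota = €179,495.68 − €141,868.48 = €37,627.20.
In-quota duty = €141,868.48 × 3.5% = €4,965.40. Over-quota duty = €37,627.20 × 13.5% = €5,079.67.
Line duty = €4,965.40 + €5,079.67 = €10,045.07.
Line 2 (65.13, Faroria, 229 m², €55,699.67):
Base rate for 65.13 is €0.52/m².
Origin Faroria qualifies under the Oria–Faroria agreement and 65.13 is covered: preferential rate Free applies instead.
Duty = €55,699.67 × 0% = €0.00.
Line 3 (90.97, Faroria, 1,328 units, €110,768.48):
Base rate for 90.97 is 32.5%.
Origin Faroria qualifies under the Oria–Faroria agreement and 90.97 is covered: preferential rate Free applies instead.
The additional-duty order on 90.97 targets Meristan, not Faroria; it does not apply.
Duty = €110,768.48 × 0% = €0.00.
Line 4 (60.56, Faroria, 786 kg, €64,789.98):
Base rate for 60.56 is 14% + €3.99/kg.
Origin Faroria qualifies under the Oria–Faroria agreement and 60.56 is covered: preferential rate Free applies instead.
The additional-duty order on 60.56 targets Meristan, not Faroria; it does not apply.
Duty = €64,789.98 × 0% = €0.00.
Total = €10,045.07 + €0.00 + €0.00 + €0.00 = €10,045.07.

€10,045.07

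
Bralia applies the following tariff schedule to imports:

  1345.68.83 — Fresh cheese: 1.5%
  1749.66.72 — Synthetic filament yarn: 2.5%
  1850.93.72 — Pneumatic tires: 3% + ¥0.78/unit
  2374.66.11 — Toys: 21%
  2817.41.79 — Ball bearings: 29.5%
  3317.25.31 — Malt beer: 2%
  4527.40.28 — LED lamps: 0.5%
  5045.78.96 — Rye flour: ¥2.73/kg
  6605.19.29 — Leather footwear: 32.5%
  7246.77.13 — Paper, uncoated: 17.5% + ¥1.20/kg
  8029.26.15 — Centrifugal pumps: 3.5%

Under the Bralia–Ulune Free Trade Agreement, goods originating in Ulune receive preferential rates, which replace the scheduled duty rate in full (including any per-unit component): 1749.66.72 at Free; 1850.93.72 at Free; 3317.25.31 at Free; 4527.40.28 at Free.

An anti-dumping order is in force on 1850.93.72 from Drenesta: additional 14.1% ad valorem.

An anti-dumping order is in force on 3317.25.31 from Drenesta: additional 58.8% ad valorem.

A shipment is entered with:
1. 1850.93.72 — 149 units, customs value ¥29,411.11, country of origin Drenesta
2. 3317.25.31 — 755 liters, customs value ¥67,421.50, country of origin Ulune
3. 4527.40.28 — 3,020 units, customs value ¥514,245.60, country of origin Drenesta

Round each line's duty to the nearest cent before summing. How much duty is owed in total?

¥7,716.75

Line 1 (1850.93.72, Drenesta, 149 units, ¥29,411.11):
Base rate for 1850.93.72 is 3% + ¥0.78/unit.
1850.93.72 has an FTA preferential rate, but origin Drenesta is not Ulune; base rate stands.
Additional duty on 1850.93.72 from Drenesta: +14.1%. Applied ad valorem rate: 3% + 14.1% = 17.1%.
Duty = ¥29,411.11 × 17.1% + 149 × ¥0.78 = ¥5,145.52.
Line 2 (3317.25.31, Ulune, 755 liters, ¥67,421.50):
Base rate for 3317.25.31 is 2%.
Origin Ulune qualifies under the Bralia–Ulune agreement and 3317.25.31 is covered: preferential rate Free applies instead.
The additional-duty order on 3317.25.31 targets Drenesta, not Ulune; it does not apply.
Duty = ¥67,421.50 × 0% = ¥0.00.
Line 3 (4527.40.28, Drenesta, 3,020 units, ¥514,245.60):
Base rate for 4527.40.28 is 0.5%.
4527.40.28 has an FTA preferential rate, but origin Drenesta is not Ulune; base rate stands.
Duty = ¥514,245.60 × 0.5% = ¥2,571.23.
Total = ¥5,145.52 + ¥0.00 + ¥2,571.23 = ¥7,716.75.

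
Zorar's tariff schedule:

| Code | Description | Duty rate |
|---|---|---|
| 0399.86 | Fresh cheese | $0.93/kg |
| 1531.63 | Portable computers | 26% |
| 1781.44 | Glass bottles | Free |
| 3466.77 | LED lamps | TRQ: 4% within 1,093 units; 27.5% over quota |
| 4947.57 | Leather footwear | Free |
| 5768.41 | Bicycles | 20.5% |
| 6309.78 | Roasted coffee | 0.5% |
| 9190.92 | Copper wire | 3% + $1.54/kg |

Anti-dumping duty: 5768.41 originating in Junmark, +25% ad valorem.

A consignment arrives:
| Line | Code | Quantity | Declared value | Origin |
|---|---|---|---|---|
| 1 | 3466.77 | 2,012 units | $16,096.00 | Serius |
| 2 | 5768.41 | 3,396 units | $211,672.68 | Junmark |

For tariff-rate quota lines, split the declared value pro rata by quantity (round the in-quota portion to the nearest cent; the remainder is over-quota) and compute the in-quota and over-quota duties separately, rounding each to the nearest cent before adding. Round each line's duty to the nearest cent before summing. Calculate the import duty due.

Line 1 (3466.77, Serius, 2,012 units, $16,096.00):
Code 3466.77 is under a tariff-rate quota (threshold 1,093 units). In-quota: 1,093 units at 4%; over-quota: 919 units at 27.5%.
Pro-rata value split: in-quota = $16,096.00 × 1,093/2,012 = $8,744.00; over-quota = $16,096.00 − $8,744.00 = $7,352.00.
In-quota duty = $8,744.00 × 4% = $349.76. Over-quota duty = $7,352.00 × 27.5% = $2,021.80.
Line duty = $349.76 + $2,021.80 = $2,371.56.
Line 2 (5768.41, Junmark, 3,396 units, $211,672.68):
Base rate for 5768.41 is 20.5%.
Additional duty on 5768.41 from Junmark: +25%. Applied ad valorem rate: 20.5% + 25% = 45.5%.
Duty = $211,672.68 × 45.5% = $96,311.07.
Total = $2,371.56 + $96,311.07 = $98,682.63.

$98,682.63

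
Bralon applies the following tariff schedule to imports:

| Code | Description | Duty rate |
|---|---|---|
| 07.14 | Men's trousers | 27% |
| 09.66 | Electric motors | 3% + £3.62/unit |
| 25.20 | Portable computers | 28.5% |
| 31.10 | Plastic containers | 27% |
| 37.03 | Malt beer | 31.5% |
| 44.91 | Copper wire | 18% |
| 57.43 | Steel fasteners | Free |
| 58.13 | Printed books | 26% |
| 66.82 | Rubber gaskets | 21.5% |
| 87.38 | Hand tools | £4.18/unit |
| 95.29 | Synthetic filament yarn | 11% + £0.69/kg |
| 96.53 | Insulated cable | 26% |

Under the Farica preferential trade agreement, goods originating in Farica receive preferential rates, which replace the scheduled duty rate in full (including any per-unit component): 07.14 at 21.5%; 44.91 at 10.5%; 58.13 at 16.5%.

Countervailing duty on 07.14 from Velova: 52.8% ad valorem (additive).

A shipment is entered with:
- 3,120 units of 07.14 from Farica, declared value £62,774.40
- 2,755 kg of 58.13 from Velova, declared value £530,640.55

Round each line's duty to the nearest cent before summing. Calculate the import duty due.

£151,463.04

Line 1 (07.14, Farica, 3,120 units, £62,774.40):
Base rate for 07.14 is 27%.
Origin Farica qualifies under the Bralon–Farica agreement and 07.14 is covered: preferential rate 21.5% applies instead.
The additional-duty order on 07.14 targets Velova, not Farica; it does not apply.
Duty = £62,774.40 × 21.5% = £13,496.50.
Line 2 (58.13, Velova, 2,755 kg, £530,640.55):
Base rate for 58.13 is 26%.
58.13 has an FTA preferential rate, but origin Velova is not Farica; base rate stands.
Duty = £530,640.55 × 26% = £137,966.54.
Total = £13,496.50 + £137,966.54 = £151,463.04.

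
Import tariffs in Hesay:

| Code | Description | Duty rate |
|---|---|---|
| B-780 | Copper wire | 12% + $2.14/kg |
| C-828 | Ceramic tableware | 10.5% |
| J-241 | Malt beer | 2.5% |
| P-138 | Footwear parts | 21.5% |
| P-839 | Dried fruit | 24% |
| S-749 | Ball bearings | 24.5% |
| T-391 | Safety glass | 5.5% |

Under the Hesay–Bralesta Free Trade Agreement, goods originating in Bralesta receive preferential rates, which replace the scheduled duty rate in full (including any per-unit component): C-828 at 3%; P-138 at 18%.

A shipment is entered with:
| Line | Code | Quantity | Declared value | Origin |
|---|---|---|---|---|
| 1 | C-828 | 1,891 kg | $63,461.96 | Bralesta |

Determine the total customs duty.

Line 1 (C-828, Bralesta, 1,891 kg, $63,461.96):
Base rate for C-828 is 10.5%.
Origin Bralesta qualifies under the Hesay–Bralesta agreement and C-828 is covered: preferential rate 3% applies instead.
Duty = $63,461.96 × 3% = $1,903.86.

$1,903.86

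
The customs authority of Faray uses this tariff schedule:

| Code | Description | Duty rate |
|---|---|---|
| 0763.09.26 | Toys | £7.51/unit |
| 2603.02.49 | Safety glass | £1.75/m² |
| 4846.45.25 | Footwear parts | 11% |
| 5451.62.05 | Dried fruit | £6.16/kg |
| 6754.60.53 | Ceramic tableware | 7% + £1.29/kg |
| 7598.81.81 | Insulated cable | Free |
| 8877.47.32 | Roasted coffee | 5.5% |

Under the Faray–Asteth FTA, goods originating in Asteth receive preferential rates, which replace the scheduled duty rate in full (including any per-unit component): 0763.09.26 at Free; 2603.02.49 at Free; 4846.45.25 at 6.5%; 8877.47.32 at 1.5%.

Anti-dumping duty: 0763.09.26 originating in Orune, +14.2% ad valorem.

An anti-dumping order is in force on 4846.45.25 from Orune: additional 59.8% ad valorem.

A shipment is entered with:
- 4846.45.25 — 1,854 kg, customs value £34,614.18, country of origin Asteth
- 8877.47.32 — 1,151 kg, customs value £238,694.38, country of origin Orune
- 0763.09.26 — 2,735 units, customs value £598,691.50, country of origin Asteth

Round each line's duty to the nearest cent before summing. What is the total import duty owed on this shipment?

£15,378.11

Line 1 (4846.45.25, Asteth, 1,854 kg, £34,614.18):
Base rate for 4846.45.25 is 11%.
Origin Asteth qualifies under the Faray–Asteth agreement and 4846.45.25 is covered: preferential rate 6.5% applies instead.
The additional-duty order on 4846.45.25 targets Orune, not Asteth; it does not apply.
Duty = £34,614.18 × 6.5% = £2,249.92.
Line 2 (8877.47.32, Orune, 1,151 kg, £238,694.38):
Base rate for 8877.47.32 is 5.5%.
8877.47.32 has an FTA preferential rate, but origin Orune is not Asteth; base rate stands.
Duty = £238,694.38 × 5.5% = £13,128.19.
Line 3 (0763.09.26, Asteth, 2,735 units, £598,691.50):
Base rate for 0763.09.26 is £7.51/unit.
Origin Asteth qualifies under the Faray–Asteth agreement and 0763.09.26 is covered: preferential rate Free applies instead.
The additional-duty order on 0763.09.26 targets Orune, not Asteth; it does not apply.
Duty = £598,691.50 × 0% = £0.00.
Total = £2,249.92 + £13,128.19 + £0.00 = £15,378.11.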